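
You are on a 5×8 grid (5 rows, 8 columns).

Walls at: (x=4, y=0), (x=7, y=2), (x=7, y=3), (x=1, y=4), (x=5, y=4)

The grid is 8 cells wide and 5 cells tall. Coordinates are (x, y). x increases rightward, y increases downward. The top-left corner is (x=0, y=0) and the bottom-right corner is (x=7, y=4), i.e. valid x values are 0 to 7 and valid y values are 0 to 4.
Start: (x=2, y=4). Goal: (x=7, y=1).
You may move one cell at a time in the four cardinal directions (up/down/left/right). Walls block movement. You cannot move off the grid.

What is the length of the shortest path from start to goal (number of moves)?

BFS from (x=2, y=4) until reaching (x=7, y=1):
  Distance 0: (x=2, y=4)
  Distance 1: (x=2, y=3), (x=3, y=4)
  Distance 2: (x=2, y=2), (x=1, y=3), (x=3, y=3), (x=4, y=4)
  Distance 3: (x=2, y=1), (x=1, y=2), (x=3, y=2), (x=0, y=3), (x=4, y=3)
  Distance 4: (x=2, y=0), (x=1, y=1), (x=3, y=1), (x=0, y=2), (x=4, y=2), (x=5, y=3), (x=0, y=4)
  Distance 5: (x=1, y=0), (x=3, y=0), (x=0, y=1), (x=4, y=1), (x=5, y=2), (x=6, y=3)
  Distance 6: (x=0, y=0), (x=5, y=1), (x=6, y=2), (x=6, y=4)
  Distance 7: (x=5, y=0), (x=6, y=1), (x=7, y=4)
  Distance 8: (x=6, y=0), (x=7, y=1)  <- goal reached here
One shortest path (8 moves): (x=2, y=4) -> (x=3, y=4) -> (x=4, y=4) -> (x=4, y=3) -> (x=5, y=3) -> (x=6, y=3) -> (x=6, y=2) -> (x=6, y=1) -> (x=7, y=1)

Answer: Shortest path length: 8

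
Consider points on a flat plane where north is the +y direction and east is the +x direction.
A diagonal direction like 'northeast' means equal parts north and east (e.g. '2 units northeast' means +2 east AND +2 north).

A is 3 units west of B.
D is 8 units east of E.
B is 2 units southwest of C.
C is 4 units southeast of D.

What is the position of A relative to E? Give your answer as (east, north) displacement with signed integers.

Place E at the origin (east=0, north=0).
  D is 8 units east of E: delta (east=+8, north=+0); D at (east=8, north=0).
  C is 4 units southeast of D: delta (east=+4, north=-4); C at (east=12, north=-4).
  B is 2 units southwest of C: delta (east=-2, north=-2); B at (east=10, north=-6).
  A is 3 units west of B: delta (east=-3, north=+0); A at (east=7, north=-6).
Therefore A relative to E: (east=7, north=-6).

Answer: A is at (east=7, north=-6) relative to E.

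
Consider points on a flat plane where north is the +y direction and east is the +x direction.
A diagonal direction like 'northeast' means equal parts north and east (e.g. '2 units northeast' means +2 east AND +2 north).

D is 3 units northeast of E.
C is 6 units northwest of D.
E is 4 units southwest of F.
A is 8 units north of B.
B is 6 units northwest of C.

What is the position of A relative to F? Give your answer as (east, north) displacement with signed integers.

Place F at the origin (east=0, north=0).
  E is 4 units southwest of F: delta (east=-4, north=-4); E at (east=-4, north=-4).
  D is 3 units northeast of E: delta (east=+3, north=+3); D at (east=-1, north=-1).
  C is 6 units northwest of D: delta (east=-6, north=+6); C at (east=-7, north=5).
  B is 6 units northwest of C: delta (east=-6, north=+6); B at (east=-13, north=11).
  A is 8 units north of B: delta (east=+0, north=+8); A at (east=-13, north=19).
Therefore A relative to F: (east=-13, north=19).

Answer: A is at (east=-13, north=19) relative to F.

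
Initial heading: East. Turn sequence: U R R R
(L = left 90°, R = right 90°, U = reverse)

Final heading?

Answer: Final heading: South

Derivation:
Start: East
  U (U-turn (180°)) -> West
  R (right (90° clockwise)) -> North
  R (right (90° clockwise)) -> East
  R (right (90° clockwise)) -> South
Final: South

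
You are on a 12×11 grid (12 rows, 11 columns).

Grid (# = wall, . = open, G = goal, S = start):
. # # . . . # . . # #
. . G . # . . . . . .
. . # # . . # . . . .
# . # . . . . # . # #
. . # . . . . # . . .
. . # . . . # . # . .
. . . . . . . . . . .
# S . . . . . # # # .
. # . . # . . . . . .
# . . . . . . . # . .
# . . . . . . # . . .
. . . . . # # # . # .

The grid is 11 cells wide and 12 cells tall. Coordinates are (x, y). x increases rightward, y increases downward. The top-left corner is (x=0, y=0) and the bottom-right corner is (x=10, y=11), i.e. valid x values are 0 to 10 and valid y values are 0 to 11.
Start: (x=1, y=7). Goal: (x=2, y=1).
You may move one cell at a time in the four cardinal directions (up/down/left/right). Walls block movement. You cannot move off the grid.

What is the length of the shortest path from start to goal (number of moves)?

Answer: Shortest path length: 7

Derivation:
BFS from (x=1, y=7) until reaching (x=2, y=1):
  Distance 0: (x=1, y=7)
  Distance 1: (x=1, y=6), (x=2, y=7)
  Distance 2: (x=1, y=5), (x=0, y=6), (x=2, y=6), (x=3, y=7), (x=2, y=8)
  Distance 3: (x=1, y=4), (x=0, y=5), (x=3, y=6), (x=4, y=7), (x=3, y=8), (x=2, y=9)
  Distance 4: (x=1, y=3), (x=0, y=4), (x=3, y=5), (x=4, y=6), (x=5, y=7), (x=1, y=9), (x=3, y=9), (x=2, y=10)
  Distance 5: (x=1, y=2), (x=3, y=4), (x=4, y=5), (x=5, y=6), (x=6, y=7), (x=5, y=8), (x=4, y=9), (x=1, y=10), (x=3, y=10), (x=2, y=11)
  Distance 6: (x=1, y=1), (x=0, y=2), (x=3, y=3), (x=4, y=4), (x=5, y=5), (x=6, y=6), (x=6, y=8), (x=5, y=9), (x=4, y=10), (x=1, y=11), (x=3, y=11)
  Distance 7: (x=0, y=1), (x=2, y=1), (x=4, y=3), (x=5, y=4), (x=7, y=6), (x=7, y=8), (x=6, y=9), (x=5, y=10), (x=0, y=11), (x=4, y=11)  <- goal reached here
One shortest path (7 moves): (x=1, y=7) -> (x=1, y=6) -> (x=1, y=5) -> (x=1, y=4) -> (x=1, y=3) -> (x=1, y=2) -> (x=1, y=1) -> (x=2, y=1)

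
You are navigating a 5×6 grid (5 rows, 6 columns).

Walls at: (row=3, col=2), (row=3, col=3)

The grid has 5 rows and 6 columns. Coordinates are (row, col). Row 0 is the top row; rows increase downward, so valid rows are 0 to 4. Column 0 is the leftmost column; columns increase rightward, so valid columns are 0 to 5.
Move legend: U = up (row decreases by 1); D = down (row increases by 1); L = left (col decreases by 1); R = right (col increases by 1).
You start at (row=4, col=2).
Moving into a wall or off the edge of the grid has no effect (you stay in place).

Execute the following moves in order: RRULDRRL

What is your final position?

Start: (row=4, col=2)
  R (right): (row=4, col=2) -> (row=4, col=3)
  R (right): (row=4, col=3) -> (row=4, col=4)
  U (up): (row=4, col=4) -> (row=3, col=4)
  L (left): blocked, stay at (row=3, col=4)
  D (down): (row=3, col=4) -> (row=4, col=4)
  R (right): (row=4, col=4) -> (row=4, col=5)
  R (right): blocked, stay at (row=4, col=5)
  L (left): (row=4, col=5) -> (row=4, col=4)
Final: (row=4, col=4)

Answer: Final position: (row=4, col=4)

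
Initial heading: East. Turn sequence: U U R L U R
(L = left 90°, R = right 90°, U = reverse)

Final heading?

Start: East
  U (U-turn (180°)) -> West
  U (U-turn (180°)) -> East
  R (right (90° clockwise)) -> South
  L (left (90° counter-clockwise)) -> East
  U (U-turn (180°)) -> West
  R (right (90° clockwise)) -> North
Final: North

Answer: Final heading: North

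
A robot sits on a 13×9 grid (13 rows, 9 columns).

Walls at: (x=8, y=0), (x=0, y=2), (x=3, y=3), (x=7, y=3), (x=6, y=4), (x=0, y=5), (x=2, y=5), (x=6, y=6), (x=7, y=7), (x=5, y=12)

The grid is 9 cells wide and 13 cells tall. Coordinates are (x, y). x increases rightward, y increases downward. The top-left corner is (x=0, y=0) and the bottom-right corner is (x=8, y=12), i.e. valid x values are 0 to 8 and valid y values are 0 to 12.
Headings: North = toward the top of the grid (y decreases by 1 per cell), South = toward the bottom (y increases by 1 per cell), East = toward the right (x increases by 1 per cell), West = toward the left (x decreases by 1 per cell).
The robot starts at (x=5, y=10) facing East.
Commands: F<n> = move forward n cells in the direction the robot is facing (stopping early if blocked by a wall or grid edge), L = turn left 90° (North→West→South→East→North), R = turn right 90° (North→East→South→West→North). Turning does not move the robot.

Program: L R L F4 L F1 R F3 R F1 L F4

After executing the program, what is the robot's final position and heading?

Answer: Final position: (x=5, y=0), facing North

Derivation:
Start: (x=5, y=10), facing East
  L: turn left, now facing North
  R: turn right, now facing East
  L: turn left, now facing North
  F4: move forward 4, now at (x=5, y=6)
  L: turn left, now facing West
  F1: move forward 1, now at (x=4, y=6)
  R: turn right, now facing North
  F3: move forward 3, now at (x=4, y=3)
  R: turn right, now facing East
  F1: move forward 1, now at (x=5, y=3)
  L: turn left, now facing North
  F4: move forward 3/4 (blocked), now at (x=5, y=0)
Final: (x=5, y=0), facing North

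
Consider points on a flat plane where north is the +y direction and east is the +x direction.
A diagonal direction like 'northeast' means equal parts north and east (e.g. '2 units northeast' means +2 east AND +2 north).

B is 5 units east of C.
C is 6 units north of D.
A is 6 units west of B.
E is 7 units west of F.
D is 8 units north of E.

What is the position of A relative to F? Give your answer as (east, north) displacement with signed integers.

Place F at the origin (east=0, north=0).
  E is 7 units west of F: delta (east=-7, north=+0); E at (east=-7, north=0).
  D is 8 units north of E: delta (east=+0, north=+8); D at (east=-7, north=8).
  C is 6 units north of D: delta (east=+0, north=+6); C at (east=-7, north=14).
  B is 5 units east of C: delta (east=+5, north=+0); B at (east=-2, north=14).
  A is 6 units west of B: delta (east=-6, north=+0); A at (east=-8, north=14).
Therefore A relative to F: (east=-8, north=14).

Answer: A is at (east=-8, north=14) relative to F.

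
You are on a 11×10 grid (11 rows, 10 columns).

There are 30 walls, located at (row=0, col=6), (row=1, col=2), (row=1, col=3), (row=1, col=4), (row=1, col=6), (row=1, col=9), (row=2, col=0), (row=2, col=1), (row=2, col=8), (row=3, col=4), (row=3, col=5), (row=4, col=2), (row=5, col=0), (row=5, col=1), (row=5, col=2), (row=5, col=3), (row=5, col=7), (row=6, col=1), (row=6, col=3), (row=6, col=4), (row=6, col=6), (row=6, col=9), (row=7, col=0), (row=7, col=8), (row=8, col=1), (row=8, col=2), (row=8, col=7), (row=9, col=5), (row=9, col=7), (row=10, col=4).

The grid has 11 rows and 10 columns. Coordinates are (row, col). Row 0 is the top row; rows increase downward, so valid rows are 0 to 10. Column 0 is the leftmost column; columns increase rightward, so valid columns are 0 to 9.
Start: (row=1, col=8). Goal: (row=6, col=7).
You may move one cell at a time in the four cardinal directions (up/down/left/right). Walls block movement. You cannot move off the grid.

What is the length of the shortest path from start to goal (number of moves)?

BFS from (row=1, col=8) until reaching (row=6, col=7):
  Distance 0: (row=1, col=8)
  Distance 1: (row=0, col=8), (row=1, col=7)
  Distance 2: (row=0, col=7), (row=0, col=9), (row=2, col=7)
  Distance 3: (row=2, col=6), (row=3, col=7)
  Distance 4: (row=2, col=5), (row=3, col=6), (row=3, col=8), (row=4, col=7)
  Distance 5: (row=1, col=5), (row=2, col=4), (row=3, col=9), (row=4, col=6), (row=4, col=8)
  Distance 6: (row=0, col=5), (row=2, col=3), (row=2, col=9), (row=4, col=5), (row=4, col=9), (row=5, col=6), (row=5, col=8)
  Distance 7: (row=0, col=4), (row=2, col=2), (row=3, col=3), (row=4, col=4), (row=5, col=5), (row=5, col=9), (row=6, col=8)
  Distance 8: (row=0, col=3), (row=3, col=2), (row=4, col=3), (row=5, col=4), (row=6, col=5), (row=6, col=7)  <- goal reached here
One shortest path (8 moves): (row=1, col=8) -> (row=1, col=7) -> (row=2, col=7) -> (row=3, col=7) -> (row=3, col=8) -> (row=4, col=8) -> (row=5, col=8) -> (row=6, col=8) -> (row=6, col=7)

Answer: Shortest path length: 8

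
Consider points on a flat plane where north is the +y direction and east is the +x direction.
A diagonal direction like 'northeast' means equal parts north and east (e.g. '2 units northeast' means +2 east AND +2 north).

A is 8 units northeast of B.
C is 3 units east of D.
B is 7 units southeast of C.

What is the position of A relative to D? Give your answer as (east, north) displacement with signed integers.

Place D at the origin (east=0, north=0).
  C is 3 units east of D: delta (east=+3, north=+0); C at (east=3, north=0).
  B is 7 units southeast of C: delta (east=+7, north=-7); B at (east=10, north=-7).
  A is 8 units northeast of B: delta (east=+8, north=+8); A at (east=18, north=1).
Therefore A relative to D: (east=18, north=1).

Answer: A is at (east=18, north=1) relative to D.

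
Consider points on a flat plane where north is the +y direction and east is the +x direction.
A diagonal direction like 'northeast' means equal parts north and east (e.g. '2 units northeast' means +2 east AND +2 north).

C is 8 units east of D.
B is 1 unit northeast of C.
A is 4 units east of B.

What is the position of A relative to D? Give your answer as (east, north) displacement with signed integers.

Place D at the origin (east=0, north=0).
  C is 8 units east of D: delta (east=+8, north=+0); C at (east=8, north=0).
  B is 1 unit northeast of C: delta (east=+1, north=+1); B at (east=9, north=1).
  A is 4 units east of B: delta (east=+4, north=+0); A at (east=13, north=1).
Therefore A relative to D: (east=13, north=1).

Answer: A is at (east=13, north=1) relative to D.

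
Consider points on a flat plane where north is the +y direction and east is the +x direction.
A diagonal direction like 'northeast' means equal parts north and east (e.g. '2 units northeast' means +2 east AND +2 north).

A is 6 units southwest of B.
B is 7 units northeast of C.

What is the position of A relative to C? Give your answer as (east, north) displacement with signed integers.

Place C at the origin (east=0, north=0).
  B is 7 units northeast of C: delta (east=+7, north=+7); B at (east=7, north=7).
  A is 6 units southwest of B: delta (east=-6, north=-6); A at (east=1, north=1).
Therefore A relative to C: (east=1, north=1).

Answer: A is at (east=1, north=1) relative to C.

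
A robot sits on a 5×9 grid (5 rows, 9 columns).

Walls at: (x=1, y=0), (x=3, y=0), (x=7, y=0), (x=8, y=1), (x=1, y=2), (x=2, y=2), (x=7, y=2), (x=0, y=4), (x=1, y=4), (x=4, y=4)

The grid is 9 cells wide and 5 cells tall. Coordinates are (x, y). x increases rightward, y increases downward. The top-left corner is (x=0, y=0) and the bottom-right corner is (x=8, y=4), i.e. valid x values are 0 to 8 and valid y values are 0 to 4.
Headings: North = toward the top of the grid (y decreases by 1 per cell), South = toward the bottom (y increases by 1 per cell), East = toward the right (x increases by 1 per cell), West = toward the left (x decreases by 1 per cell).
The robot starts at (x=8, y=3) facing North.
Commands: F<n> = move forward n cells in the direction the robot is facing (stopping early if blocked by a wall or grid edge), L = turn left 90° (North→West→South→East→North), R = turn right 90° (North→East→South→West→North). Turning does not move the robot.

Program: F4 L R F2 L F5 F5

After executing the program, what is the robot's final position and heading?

Start: (x=8, y=3), facing North
  F4: move forward 1/4 (blocked), now at (x=8, y=2)
  L: turn left, now facing West
  R: turn right, now facing North
  F2: move forward 0/2 (blocked), now at (x=8, y=2)
  L: turn left, now facing West
  F5: move forward 0/5 (blocked), now at (x=8, y=2)
  F5: move forward 0/5 (blocked), now at (x=8, y=2)
Final: (x=8, y=2), facing West

Answer: Final position: (x=8, y=2), facing West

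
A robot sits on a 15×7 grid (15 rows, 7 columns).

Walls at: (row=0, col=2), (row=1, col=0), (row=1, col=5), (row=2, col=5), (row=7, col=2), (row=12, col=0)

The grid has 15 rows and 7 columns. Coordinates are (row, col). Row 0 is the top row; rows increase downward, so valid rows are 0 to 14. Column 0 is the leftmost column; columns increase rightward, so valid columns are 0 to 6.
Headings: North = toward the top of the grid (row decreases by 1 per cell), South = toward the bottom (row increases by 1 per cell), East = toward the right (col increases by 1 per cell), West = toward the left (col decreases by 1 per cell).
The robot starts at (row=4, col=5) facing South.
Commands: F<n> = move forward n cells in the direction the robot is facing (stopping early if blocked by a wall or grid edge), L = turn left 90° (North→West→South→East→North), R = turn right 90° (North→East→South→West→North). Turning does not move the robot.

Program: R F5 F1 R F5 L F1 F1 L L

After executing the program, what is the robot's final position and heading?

Start: (row=4, col=5), facing South
  R: turn right, now facing West
  F5: move forward 5, now at (row=4, col=0)
  F1: move forward 0/1 (blocked), now at (row=4, col=0)
  R: turn right, now facing North
  F5: move forward 2/5 (blocked), now at (row=2, col=0)
  L: turn left, now facing West
  F1: move forward 0/1 (blocked), now at (row=2, col=0)
  F1: move forward 0/1 (blocked), now at (row=2, col=0)
  L: turn left, now facing South
  L: turn left, now facing East
Final: (row=2, col=0), facing East

Answer: Final position: (row=2, col=0), facing East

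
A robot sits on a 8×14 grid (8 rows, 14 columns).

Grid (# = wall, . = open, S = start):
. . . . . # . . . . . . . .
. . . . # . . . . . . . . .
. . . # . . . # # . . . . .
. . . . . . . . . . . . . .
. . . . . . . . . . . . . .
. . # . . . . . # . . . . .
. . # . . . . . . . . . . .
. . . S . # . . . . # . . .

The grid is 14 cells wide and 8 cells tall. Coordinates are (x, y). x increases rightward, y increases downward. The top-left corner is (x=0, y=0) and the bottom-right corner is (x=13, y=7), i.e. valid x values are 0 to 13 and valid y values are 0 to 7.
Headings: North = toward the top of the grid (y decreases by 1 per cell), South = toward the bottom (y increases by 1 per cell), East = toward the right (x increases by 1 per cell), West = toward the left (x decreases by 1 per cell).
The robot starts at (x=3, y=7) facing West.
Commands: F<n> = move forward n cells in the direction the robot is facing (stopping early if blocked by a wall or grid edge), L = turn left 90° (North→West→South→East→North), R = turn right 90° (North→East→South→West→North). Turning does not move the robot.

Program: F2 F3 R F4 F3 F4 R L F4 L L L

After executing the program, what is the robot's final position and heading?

Start: (x=3, y=7), facing West
  F2: move forward 2, now at (x=1, y=7)
  F3: move forward 1/3 (blocked), now at (x=0, y=7)
  R: turn right, now facing North
  F4: move forward 4, now at (x=0, y=3)
  F3: move forward 3, now at (x=0, y=0)
  F4: move forward 0/4 (blocked), now at (x=0, y=0)
  R: turn right, now facing East
  L: turn left, now facing North
  F4: move forward 0/4 (blocked), now at (x=0, y=0)
  L: turn left, now facing West
  L: turn left, now facing South
  L: turn left, now facing East
Final: (x=0, y=0), facing East

Answer: Final position: (x=0, y=0), facing East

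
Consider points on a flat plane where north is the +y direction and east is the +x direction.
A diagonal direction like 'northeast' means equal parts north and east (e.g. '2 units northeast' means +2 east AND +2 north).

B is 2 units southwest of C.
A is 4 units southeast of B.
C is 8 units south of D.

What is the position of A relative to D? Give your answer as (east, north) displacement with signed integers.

Answer: A is at (east=2, north=-14) relative to D.

Derivation:
Place D at the origin (east=0, north=0).
  C is 8 units south of D: delta (east=+0, north=-8); C at (east=0, north=-8).
  B is 2 units southwest of C: delta (east=-2, north=-2); B at (east=-2, north=-10).
  A is 4 units southeast of B: delta (east=+4, north=-4); A at (east=2, north=-14).
Therefore A relative to D: (east=2, north=-14).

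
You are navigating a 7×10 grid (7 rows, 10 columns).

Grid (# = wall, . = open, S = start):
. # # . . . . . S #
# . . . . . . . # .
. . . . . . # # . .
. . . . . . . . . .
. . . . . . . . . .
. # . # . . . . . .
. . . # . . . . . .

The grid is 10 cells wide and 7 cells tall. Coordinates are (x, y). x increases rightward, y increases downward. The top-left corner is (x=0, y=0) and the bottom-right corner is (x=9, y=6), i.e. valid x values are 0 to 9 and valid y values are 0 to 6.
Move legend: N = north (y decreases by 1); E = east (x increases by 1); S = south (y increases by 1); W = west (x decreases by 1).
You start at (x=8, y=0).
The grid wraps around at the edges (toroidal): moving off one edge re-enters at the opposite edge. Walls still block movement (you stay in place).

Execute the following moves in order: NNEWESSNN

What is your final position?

Start: (x=8, y=0)
  N (north): (x=8, y=0) -> (x=8, y=6)
  N (north): (x=8, y=6) -> (x=8, y=5)
  E (east): (x=8, y=5) -> (x=9, y=5)
  W (west): (x=9, y=5) -> (x=8, y=5)
  E (east): (x=8, y=5) -> (x=9, y=5)
  S (south): (x=9, y=5) -> (x=9, y=6)
  S (south): blocked, stay at (x=9, y=6)
  N (north): (x=9, y=6) -> (x=9, y=5)
  N (north): (x=9, y=5) -> (x=9, y=4)
Final: (x=9, y=4)

Answer: Final position: (x=9, y=4)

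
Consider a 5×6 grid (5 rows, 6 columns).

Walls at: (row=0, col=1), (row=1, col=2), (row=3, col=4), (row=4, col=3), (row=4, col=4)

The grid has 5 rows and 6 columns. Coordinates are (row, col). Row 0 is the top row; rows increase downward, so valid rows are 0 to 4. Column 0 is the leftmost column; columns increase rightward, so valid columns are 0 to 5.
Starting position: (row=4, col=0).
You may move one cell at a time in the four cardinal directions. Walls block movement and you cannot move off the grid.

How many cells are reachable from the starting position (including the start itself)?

Answer: Reachable cells: 25

Derivation:
BFS flood-fill from (row=4, col=0):
  Distance 0: (row=4, col=0)
  Distance 1: (row=3, col=0), (row=4, col=1)
  Distance 2: (row=2, col=0), (row=3, col=1), (row=4, col=2)
  Distance 3: (row=1, col=0), (row=2, col=1), (row=3, col=2)
  Distance 4: (row=0, col=0), (row=1, col=1), (row=2, col=2), (row=3, col=3)
  Distance 5: (row=2, col=3)
  Distance 6: (row=1, col=3), (row=2, col=4)
  Distance 7: (row=0, col=3), (row=1, col=4), (row=2, col=5)
  Distance 8: (row=0, col=2), (row=0, col=4), (row=1, col=5), (row=3, col=5)
  Distance 9: (row=0, col=5), (row=4, col=5)
Total reachable: 25 (grid has 25 open cells total)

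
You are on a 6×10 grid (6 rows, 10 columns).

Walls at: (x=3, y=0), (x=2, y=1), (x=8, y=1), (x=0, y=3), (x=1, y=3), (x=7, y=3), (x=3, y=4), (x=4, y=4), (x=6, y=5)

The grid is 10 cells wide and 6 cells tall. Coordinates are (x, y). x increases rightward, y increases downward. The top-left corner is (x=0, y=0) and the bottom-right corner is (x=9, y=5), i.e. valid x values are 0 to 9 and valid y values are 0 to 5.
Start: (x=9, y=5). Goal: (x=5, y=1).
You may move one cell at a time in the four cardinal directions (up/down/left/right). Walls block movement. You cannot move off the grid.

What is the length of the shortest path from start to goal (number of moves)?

BFS from (x=9, y=5) until reaching (x=5, y=1):
  Distance 0: (x=9, y=5)
  Distance 1: (x=9, y=4), (x=8, y=5)
  Distance 2: (x=9, y=3), (x=8, y=4), (x=7, y=5)
  Distance 3: (x=9, y=2), (x=8, y=3), (x=7, y=4)
  Distance 4: (x=9, y=1), (x=8, y=2), (x=6, y=4)
  Distance 5: (x=9, y=0), (x=7, y=2), (x=6, y=3), (x=5, y=4)
  Distance 6: (x=8, y=0), (x=7, y=1), (x=6, y=2), (x=5, y=3), (x=5, y=5)
  Distance 7: (x=7, y=0), (x=6, y=1), (x=5, y=2), (x=4, y=3), (x=4, y=5)
  Distance 8: (x=6, y=0), (x=5, y=1), (x=4, y=2), (x=3, y=3), (x=3, y=5)  <- goal reached here
One shortest path (8 moves): (x=9, y=5) -> (x=8, y=5) -> (x=7, y=5) -> (x=7, y=4) -> (x=6, y=4) -> (x=5, y=4) -> (x=5, y=3) -> (x=5, y=2) -> (x=5, y=1)

Answer: Shortest path length: 8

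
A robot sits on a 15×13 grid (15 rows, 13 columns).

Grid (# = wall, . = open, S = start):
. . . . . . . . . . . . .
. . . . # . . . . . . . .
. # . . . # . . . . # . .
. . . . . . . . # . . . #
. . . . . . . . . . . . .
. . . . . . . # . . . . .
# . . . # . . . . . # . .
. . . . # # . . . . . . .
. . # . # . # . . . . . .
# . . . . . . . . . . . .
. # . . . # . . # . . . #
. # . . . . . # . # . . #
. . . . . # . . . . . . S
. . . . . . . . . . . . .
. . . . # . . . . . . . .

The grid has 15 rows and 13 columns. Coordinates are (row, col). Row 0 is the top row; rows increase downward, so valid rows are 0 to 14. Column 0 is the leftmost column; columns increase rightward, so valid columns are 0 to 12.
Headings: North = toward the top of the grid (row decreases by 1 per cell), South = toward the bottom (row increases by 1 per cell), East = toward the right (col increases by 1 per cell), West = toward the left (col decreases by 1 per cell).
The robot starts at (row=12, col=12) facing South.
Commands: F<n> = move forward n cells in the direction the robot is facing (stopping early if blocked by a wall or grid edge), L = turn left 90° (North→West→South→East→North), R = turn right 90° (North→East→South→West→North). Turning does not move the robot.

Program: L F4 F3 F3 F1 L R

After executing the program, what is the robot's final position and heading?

Start: (row=12, col=12), facing South
  L: turn left, now facing East
  F4: move forward 0/4 (blocked), now at (row=12, col=12)
  F3: move forward 0/3 (blocked), now at (row=12, col=12)
  F3: move forward 0/3 (blocked), now at (row=12, col=12)
  F1: move forward 0/1 (blocked), now at (row=12, col=12)
  L: turn left, now facing North
  R: turn right, now facing East
Final: (row=12, col=12), facing East

Answer: Final position: (row=12, col=12), facing East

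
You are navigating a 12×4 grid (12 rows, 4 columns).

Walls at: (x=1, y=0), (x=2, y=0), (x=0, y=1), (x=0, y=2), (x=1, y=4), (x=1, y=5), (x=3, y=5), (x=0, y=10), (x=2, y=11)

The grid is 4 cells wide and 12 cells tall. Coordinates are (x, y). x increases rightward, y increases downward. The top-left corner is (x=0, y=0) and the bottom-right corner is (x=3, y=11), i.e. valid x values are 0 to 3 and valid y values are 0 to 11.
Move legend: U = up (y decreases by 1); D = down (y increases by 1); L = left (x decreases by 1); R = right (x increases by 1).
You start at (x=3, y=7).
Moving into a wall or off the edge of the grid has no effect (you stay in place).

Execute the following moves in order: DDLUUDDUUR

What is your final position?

Answer: Final position: (x=3, y=7)

Derivation:
Start: (x=3, y=7)
  D (down): (x=3, y=7) -> (x=3, y=8)
  D (down): (x=3, y=8) -> (x=3, y=9)
  L (left): (x=3, y=9) -> (x=2, y=9)
  U (up): (x=2, y=9) -> (x=2, y=8)
  U (up): (x=2, y=8) -> (x=2, y=7)
  D (down): (x=2, y=7) -> (x=2, y=8)
  D (down): (x=2, y=8) -> (x=2, y=9)
  U (up): (x=2, y=9) -> (x=2, y=8)
  U (up): (x=2, y=8) -> (x=2, y=7)
  R (right): (x=2, y=7) -> (x=3, y=7)
Final: (x=3, y=7)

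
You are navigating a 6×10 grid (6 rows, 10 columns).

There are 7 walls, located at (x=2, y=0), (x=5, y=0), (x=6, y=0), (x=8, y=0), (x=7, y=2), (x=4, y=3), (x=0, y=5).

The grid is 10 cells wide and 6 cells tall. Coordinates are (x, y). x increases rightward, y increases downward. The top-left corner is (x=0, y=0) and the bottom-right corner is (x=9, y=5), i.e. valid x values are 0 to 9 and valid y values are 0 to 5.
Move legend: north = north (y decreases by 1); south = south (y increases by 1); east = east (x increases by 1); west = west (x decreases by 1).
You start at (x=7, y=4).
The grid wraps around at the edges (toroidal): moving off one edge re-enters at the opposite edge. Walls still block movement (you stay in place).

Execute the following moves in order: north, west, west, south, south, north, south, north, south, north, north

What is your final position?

Answer: Final position: (x=5, y=3)

Derivation:
Start: (x=7, y=4)
  north (north): (x=7, y=4) -> (x=7, y=3)
  west (west): (x=7, y=3) -> (x=6, y=3)
  west (west): (x=6, y=3) -> (x=5, y=3)
  south (south): (x=5, y=3) -> (x=5, y=4)
  south (south): (x=5, y=4) -> (x=5, y=5)
  north (north): (x=5, y=5) -> (x=5, y=4)
  south (south): (x=5, y=4) -> (x=5, y=5)
  north (north): (x=5, y=5) -> (x=5, y=4)
  south (south): (x=5, y=4) -> (x=5, y=5)
  north (north): (x=5, y=5) -> (x=5, y=4)
  north (north): (x=5, y=4) -> (x=5, y=3)
Final: (x=5, y=3)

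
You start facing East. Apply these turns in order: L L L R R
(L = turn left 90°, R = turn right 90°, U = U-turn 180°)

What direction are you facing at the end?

Start: East
  L (left (90° counter-clockwise)) -> North
  L (left (90° counter-clockwise)) -> West
  L (left (90° counter-clockwise)) -> South
  R (right (90° clockwise)) -> West
  R (right (90° clockwise)) -> North
Final: North

Answer: Final heading: North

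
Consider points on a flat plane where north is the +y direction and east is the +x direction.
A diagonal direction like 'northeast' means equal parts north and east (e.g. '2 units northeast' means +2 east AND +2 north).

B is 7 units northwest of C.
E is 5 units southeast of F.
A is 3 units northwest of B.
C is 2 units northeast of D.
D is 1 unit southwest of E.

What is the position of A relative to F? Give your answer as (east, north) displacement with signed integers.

Place F at the origin (east=0, north=0).
  E is 5 units southeast of F: delta (east=+5, north=-5); E at (east=5, north=-5).
  D is 1 unit southwest of E: delta (east=-1, north=-1); D at (east=4, north=-6).
  C is 2 units northeast of D: delta (east=+2, north=+2); C at (east=6, north=-4).
  B is 7 units northwest of C: delta (east=-7, north=+7); B at (east=-1, north=3).
  A is 3 units northwest of B: delta (east=-3, north=+3); A at (east=-4, north=6).
Therefore A relative to F: (east=-4, north=6).

Answer: A is at (east=-4, north=6) relative to F.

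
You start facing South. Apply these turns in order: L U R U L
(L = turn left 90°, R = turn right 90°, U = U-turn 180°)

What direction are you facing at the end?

Answer: Final heading: East

Derivation:
Start: South
  L (left (90° counter-clockwise)) -> East
  U (U-turn (180°)) -> West
  R (right (90° clockwise)) -> North
  U (U-turn (180°)) -> South
  L (left (90° counter-clockwise)) -> East
Final: East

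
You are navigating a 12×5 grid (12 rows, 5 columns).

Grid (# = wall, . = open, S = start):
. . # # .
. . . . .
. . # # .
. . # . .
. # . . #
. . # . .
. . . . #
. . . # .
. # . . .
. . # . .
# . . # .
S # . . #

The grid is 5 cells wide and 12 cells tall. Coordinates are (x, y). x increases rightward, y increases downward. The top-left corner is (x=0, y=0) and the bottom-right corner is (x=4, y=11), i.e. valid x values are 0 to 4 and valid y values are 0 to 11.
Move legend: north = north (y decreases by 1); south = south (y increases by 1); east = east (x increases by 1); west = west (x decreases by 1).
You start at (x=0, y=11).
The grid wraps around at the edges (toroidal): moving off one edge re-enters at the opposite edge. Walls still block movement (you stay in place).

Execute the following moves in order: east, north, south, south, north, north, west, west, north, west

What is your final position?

Start: (x=0, y=11)
  east (east): blocked, stay at (x=0, y=11)
  north (north): blocked, stay at (x=0, y=11)
  south (south): (x=0, y=11) -> (x=0, y=0)
  south (south): (x=0, y=0) -> (x=0, y=1)
  north (north): (x=0, y=1) -> (x=0, y=0)
  north (north): (x=0, y=0) -> (x=0, y=11)
  west (west): blocked, stay at (x=0, y=11)
  west (west): blocked, stay at (x=0, y=11)
  north (north): blocked, stay at (x=0, y=11)
  west (west): blocked, stay at (x=0, y=11)
Final: (x=0, y=11)

Answer: Final position: (x=0, y=11)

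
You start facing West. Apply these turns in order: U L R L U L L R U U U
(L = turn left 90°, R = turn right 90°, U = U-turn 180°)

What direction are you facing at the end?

Answer: Final heading: West

Derivation:
Start: West
  U (U-turn (180°)) -> East
  L (left (90° counter-clockwise)) -> North
  R (right (90° clockwise)) -> East
  L (left (90° counter-clockwise)) -> North
  U (U-turn (180°)) -> South
  L (left (90° counter-clockwise)) -> East
  L (left (90° counter-clockwise)) -> North
  R (right (90° clockwise)) -> East
  U (U-turn (180°)) -> West
  U (U-turn (180°)) -> East
  U (U-turn (180°)) -> West
Final: West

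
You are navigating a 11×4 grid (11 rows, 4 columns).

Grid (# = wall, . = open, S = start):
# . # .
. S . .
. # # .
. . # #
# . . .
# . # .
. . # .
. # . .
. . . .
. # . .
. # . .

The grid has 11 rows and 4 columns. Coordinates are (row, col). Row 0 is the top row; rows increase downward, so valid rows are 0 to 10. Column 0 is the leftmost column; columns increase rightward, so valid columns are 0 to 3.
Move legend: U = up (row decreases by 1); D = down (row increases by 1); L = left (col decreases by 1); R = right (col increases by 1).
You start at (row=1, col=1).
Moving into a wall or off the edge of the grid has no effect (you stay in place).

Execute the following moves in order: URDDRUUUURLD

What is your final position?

Start: (row=1, col=1)
  U (up): (row=1, col=1) -> (row=0, col=1)
  R (right): blocked, stay at (row=0, col=1)
  D (down): (row=0, col=1) -> (row=1, col=1)
  D (down): blocked, stay at (row=1, col=1)
  R (right): (row=1, col=1) -> (row=1, col=2)
  [×4]U (up): blocked, stay at (row=1, col=2)
  R (right): (row=1, col=2) -> (row=1, col=3)
  L (left): (row=1, col=3) -> (row=1, col=2)
  D (down): blocked, stay at (row=1, col=2)
Final: (row=1, col=2)

Answer: Final position: (row=1, col=2)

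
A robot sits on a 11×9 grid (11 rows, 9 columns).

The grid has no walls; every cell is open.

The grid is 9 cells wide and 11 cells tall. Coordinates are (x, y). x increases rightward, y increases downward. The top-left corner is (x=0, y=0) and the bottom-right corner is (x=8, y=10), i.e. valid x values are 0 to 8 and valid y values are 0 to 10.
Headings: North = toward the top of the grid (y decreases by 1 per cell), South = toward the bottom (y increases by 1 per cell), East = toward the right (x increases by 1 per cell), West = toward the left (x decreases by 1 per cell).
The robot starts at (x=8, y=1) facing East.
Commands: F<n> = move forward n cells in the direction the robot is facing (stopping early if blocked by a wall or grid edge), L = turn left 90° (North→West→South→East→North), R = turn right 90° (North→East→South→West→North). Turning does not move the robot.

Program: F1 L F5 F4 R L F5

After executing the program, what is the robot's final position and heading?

Start: (x=8, y=1), facing East
  F1: move forward 0/1 (blocked), now at (x=8, y=1)
  L: turn left, now facing North
  F5: move forward 1/5 (blocked), now at (x=8, y=0)
  F4: move forward 0/4 (blocked), now at (x=8, y=0)
  R: turn right, now facing East
  L: turn left, now facing North
  F5: move forward 0/5 (blocked), now at (x=8, y=0)
Final: (x=8, y=0), facing North

Answer: Final position: (x=8, y=0), facing North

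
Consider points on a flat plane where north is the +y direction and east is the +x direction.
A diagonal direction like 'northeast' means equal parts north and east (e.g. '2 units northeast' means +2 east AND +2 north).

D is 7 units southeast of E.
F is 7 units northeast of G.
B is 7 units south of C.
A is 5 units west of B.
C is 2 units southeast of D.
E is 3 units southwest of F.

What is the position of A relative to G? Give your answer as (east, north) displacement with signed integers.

Place G at the origin (east=0, north=0).
  F is 7 units northeast of G: delta (east=+7, north=+7); F at (east=7, north=7).
  E is 3 units southwest of F: delta (east=-3, north=-3); E at (east=4, north=4).
  D is 7 units southeast of E: delta (east=+7, north=-7); D at (east=11, north=-3).
  C is 2 units southeast of D: delta (east=+2, north=-2); C at (east=13, north=-5).
  B is 7 units south of C: delta (east=+0, north=-7); B at (east=13, north=-12).
  A is 5 units west of B: delta (east=-5, north=+0); A at (east=8, north=-12).
Therefore A relative to G: (east=8, north=-12).

Answer: A is at (east=8, north=-12) relative to G.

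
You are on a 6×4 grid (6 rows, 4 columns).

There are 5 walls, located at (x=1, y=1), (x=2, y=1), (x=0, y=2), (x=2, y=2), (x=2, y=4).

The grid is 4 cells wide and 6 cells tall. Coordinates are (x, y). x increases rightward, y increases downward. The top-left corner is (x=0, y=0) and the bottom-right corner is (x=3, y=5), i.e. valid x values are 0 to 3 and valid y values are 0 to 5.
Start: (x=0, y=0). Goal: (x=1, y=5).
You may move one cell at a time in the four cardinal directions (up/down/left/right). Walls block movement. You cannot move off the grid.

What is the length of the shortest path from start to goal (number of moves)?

Answer: Shortest path length: 10

Derivation:
BFS from (x=0, y=0) until reaching (x=1, y=5):
  Distance 0: (x=0, y=0)
  Distance 1: (x=1, y=0), (x=0, y=1)
  Distance 2: (x=2, y=0)
  Distance 3: (x=3, y=0)
  Distance 4: (x=3, y=1)
  Distance 5: (x=3, y=2)
  Distance 6: (x=3, y=3)
  Distance 7: (x=2, y=3), (x=3, y=4)
  Distance 8: (x=1, y=3), (x=3, y=5)
  Distance 9: (x=1, y=2), (x=0, y=3), (x=1, y=4), (x=2, y=5)
  Distance 10: (x=0, y=4), (x=1, y=5)  <- goal reached here
One shortest path (10 moves): (x=0, y=0) -> (x=1, y=0) -> (x=2, y=0) -> (x=3, y=0) -> (x=3, y=1) -> (x=3, y=2) -> (x=3, y=3) -> (x=2, y=3) -> (x=1, y=3) -> (x=1, y=4) -> (x=1, y=5)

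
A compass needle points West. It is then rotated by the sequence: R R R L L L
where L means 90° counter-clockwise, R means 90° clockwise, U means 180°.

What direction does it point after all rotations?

Start: West
  R (right (90° clockwise)) -> North
  R (right (90° clockwise)) -> East
  R (right (90° clockwise)) -> South
  L (left (90° counter-clockwise)) -> East
  L (left (90° counter-clockwise)) -> North
  L (left (90° counter-clockwise)) -> West
Final: West

Answer: Final heading: West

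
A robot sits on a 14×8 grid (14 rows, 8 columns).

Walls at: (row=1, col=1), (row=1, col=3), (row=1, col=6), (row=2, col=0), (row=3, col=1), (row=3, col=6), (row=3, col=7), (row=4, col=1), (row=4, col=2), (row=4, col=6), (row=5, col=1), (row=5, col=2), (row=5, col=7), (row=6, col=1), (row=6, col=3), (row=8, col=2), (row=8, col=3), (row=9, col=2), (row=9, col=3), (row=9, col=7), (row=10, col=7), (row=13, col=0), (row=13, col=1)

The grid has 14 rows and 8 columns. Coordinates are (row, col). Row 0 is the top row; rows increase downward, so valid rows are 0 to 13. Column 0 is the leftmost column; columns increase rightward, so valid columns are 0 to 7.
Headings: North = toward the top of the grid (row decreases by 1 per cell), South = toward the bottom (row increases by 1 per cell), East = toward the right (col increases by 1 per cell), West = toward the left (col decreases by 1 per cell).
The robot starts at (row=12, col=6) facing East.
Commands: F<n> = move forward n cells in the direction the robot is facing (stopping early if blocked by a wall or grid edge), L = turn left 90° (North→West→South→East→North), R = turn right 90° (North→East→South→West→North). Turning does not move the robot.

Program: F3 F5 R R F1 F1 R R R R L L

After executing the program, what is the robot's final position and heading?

Answer: Final position: (row=12, col=5), facing East

Derivation:
Start: (row=12, col=6), facing East
  F3: move forward 1/3 (blocked), now at (row=12, col=7)
  F5: move forward 0/5 (blocked), now at (row=12, col=7)
  R: turn right, now facing South
  R: turn right, now facing West
  F1: move forward 1, now at (row=12, col=6)
  F1: move forward 1, now at (row=12, col=5)
  R: turn right, now facing North
  R: turn right, now facing East
  R: turn right, now facing South
  R: turn right, now facing West
  L: turn left, now facing South
  L: turn left, now facing East
Final: (row=12, col=5), facing East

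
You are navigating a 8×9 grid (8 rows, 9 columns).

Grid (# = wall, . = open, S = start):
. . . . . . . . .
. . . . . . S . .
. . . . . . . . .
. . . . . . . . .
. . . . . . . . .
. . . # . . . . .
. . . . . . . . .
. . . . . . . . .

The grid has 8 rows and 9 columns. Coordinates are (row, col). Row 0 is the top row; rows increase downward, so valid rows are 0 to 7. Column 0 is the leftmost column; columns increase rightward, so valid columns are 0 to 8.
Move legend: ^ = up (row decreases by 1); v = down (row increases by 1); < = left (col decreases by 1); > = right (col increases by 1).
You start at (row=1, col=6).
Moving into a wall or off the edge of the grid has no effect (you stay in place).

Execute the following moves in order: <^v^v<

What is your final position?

Start: (row=1, col=6)
  < (left): (row=1, col=6) -> (row=1, col=5)
  ^ (up): (row=1, col=5) -> (row=0, col=5)
  v (down): (row=0, col=5) -> (row=1, col=5)
  ^ (up): (row=1, col=5) -> (row=0, col=5)
  v (down): (row=0, col=5) -> (row=1, col=5)
  < (left): (row=1, col=5) -> (row=1, col=4)
Final: (row=1, col=4)

Answer: Final position: (row=1, col=4)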